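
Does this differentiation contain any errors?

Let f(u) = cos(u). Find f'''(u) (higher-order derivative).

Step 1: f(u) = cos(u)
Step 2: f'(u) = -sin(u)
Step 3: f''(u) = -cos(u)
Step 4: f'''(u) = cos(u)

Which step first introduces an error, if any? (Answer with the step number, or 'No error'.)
Step 4

Step 4 is incorrect due to a wrong trig function.
The step shows: cos(u)
The correct value should be: sin(u)

Explanation: sin(u) was incorrectly written as cos(u): the term sin(u) was incorrectly written as cos(u)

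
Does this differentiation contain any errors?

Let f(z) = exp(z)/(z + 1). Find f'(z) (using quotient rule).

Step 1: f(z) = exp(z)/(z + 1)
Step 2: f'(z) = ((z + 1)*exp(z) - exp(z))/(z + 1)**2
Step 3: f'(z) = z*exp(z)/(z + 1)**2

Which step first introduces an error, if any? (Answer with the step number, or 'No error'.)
No error

All steps in this derivation are correct.
The final answer f'(z) = z*exp(z)/(z + 1)**2 is valid.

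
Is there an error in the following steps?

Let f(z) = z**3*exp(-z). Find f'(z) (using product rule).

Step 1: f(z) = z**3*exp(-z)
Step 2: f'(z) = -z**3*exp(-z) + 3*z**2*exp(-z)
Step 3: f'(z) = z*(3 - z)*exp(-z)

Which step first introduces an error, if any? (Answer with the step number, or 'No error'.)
Step 3

Step 3 is incorrect due to a wrong exponent.
The step shows: z*(3 - z)*exp(-z)
The correct value should be: z**2*(3 - z)*exp(-z)

Explanation: The exponent 2 on z was incorrectly written as 1: the term z**2*(3 - z)*exp(-z) was incorrectly written as z*(3 - z)*exp(-z)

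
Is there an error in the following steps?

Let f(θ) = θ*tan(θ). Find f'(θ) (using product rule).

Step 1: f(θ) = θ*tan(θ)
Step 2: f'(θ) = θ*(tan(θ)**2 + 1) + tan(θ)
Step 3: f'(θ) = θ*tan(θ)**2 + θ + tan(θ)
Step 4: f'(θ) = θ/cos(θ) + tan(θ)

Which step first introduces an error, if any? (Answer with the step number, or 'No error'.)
Step 4

Step 4 is incorrect due to a wrong exponent.
The step shows: θ/cos(θ) + tan(θ)
The correct value should be: θ/cos(θ)**2 + tan(θ)

Explanation: The exponent -2 on cos(θ) was incorrectly written as -1: the term θ/cos(θ)**2 was incorrectly written as θ/cos(θ)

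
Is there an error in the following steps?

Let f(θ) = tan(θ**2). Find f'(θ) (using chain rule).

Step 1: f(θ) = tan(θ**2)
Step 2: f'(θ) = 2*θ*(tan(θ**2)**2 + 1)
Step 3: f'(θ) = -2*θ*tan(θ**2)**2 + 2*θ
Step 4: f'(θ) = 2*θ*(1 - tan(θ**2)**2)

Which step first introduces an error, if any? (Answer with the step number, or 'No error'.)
Step 3

Step 3 is incorrect due to a sign flip.
The step shows: -2*θ*tan(θ**2)**2 + 2*θ
The correct value should be: 2*θ*tan(θ**2)**2 + 2*θ

Explanation: The sign of one term was flipped: the term 2*θ*tan(θ**2)**2 was incorrectly written as -2*θ*tan(θ**2)**2
The later steps are derived from this incorrect expression, so the error originates in Step 3.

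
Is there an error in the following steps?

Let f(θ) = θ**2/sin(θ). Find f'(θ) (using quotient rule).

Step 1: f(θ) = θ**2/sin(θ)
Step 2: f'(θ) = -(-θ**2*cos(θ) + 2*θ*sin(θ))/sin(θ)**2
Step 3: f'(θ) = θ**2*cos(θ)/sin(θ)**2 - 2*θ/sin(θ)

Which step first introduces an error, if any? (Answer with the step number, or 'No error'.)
Step 2

Step 2 is incorrect due to a sign flip.
The step shows: -(-θ**2*cos(θ) + 2*θ*sin(θ))/sin(θ)**2
The correct value should be: (-θ**2*cos(θ) + 2*θ*sin(θ))/sin(θ)**2

Explanation: The sign of the whole expression was flipped: the term (-θ**2*cos(θ) + 2*θ*sin(θ))/sin(θ)**2 was incorrectly written as -(-θ**2*cos(θ) + 2*θ*sin(θ))/sin(θ)**2
The later steps are derived from this incorrect expression, so the error originates in Step 2.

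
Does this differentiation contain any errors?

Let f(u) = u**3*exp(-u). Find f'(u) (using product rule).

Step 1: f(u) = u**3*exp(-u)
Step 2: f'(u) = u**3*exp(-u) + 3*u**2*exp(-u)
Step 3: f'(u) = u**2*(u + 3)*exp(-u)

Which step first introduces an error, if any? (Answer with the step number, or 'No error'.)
Step 2

Step 2 is incorrect due to a sign flip.
The step shows: u**3*exp(-u) + 3*u**2*exp(-u)
The correct value should be: -u**3*exp(-u) + 3*u**2*exp(-u)

Explanation: The sign of one term was flipped: the term -u**3*exp(-u) was incorrectly written as u**3*exp(-u)
The later steps are derived from this incorrect expression, so the error originates in Step 2.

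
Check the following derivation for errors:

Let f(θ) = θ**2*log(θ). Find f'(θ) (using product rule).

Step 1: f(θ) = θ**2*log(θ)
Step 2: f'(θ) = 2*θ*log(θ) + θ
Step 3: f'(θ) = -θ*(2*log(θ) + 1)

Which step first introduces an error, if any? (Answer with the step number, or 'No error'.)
Step 3

Step 3 is incorrect due to a sign flip.
The step shows: -θ*(2*log(θ) + 1)
The correct value should be: θ*(2*log(θ) + 1)

Explanation: The sign of the whole expression was flipped: the term θ*(2*log(θ) + 1) was incorrectly written as -θ*(2*log(θ) + 1)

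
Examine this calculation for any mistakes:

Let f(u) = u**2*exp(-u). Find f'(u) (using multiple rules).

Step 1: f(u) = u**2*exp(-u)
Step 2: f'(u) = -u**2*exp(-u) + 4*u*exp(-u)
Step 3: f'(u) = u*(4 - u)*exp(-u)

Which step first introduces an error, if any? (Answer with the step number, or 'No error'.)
Step 2

Step 2 is incorrect due to a wrong coefficient.
The step shows: -u**2*exp(-u) + 4*u*exp(-u)
The correct value should be: -u**2*exp(-u) + 2*u*exp(-u)

Explanation: The coefficient 2 was incorrectly written as 4: the term 2*u*exp(-u) was incorrectly written as 4*u*exp(-u)
The later steps are derived from this incorrect expression, so the error originates in Step 2.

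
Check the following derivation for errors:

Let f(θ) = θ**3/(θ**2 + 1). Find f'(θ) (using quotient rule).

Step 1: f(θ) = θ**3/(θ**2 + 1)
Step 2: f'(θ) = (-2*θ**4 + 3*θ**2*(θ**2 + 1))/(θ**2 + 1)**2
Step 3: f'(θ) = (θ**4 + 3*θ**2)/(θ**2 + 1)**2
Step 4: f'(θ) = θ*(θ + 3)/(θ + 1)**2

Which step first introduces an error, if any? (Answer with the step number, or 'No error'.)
Step 4

Step 4 is incorrect due to a wrong exponent.
The step shows: θ*(θ + 3)/(θ + 1)**2
The correct value should be: θ**2*(θ**2 + 3)/(θ**2 + 1)**2

Explanation: The exponent 2 on θ was incorrectly written as 1: the term θ**2*(θ**2 + 3)/(θ**2 + 1)**2 was incorrectly written as θ*(θ + 3)/(θ + 1)**2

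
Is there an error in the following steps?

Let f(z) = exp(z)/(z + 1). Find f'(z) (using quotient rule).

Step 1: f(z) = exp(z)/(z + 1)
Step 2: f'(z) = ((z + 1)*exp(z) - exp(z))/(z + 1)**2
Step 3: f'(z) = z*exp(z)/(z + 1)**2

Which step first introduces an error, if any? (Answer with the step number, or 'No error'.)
No error

All steps in this derivation are correct.
The final answer f'(z) = z*exp(z)/(z + 1)**2 is valid.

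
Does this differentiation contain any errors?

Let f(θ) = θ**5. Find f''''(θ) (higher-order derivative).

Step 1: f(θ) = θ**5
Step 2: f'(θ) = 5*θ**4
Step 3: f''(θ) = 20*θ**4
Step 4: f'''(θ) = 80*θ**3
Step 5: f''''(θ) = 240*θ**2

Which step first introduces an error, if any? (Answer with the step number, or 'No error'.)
Step 3

Step 3 is incorrect due to a wrong exponent.
The step shows: 20*θ**4
The correct value should be: 20*θ**3

Explanation: The exponent 3 on θ was incorrectly written as 4: the term 20*θ**3 was incorrectly written as 20*θ**4
The later steps are derived from this incorrect expression, so the error originates in Step 3.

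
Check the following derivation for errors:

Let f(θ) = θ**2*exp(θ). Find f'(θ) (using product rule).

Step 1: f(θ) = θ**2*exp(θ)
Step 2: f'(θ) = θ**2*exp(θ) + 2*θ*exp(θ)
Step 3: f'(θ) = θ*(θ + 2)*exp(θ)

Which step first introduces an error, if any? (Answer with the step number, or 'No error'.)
No error

All steps in this derivation are correct.
The final answer f'(θ) = θ*(θ + 2)*exp(θ) is valid.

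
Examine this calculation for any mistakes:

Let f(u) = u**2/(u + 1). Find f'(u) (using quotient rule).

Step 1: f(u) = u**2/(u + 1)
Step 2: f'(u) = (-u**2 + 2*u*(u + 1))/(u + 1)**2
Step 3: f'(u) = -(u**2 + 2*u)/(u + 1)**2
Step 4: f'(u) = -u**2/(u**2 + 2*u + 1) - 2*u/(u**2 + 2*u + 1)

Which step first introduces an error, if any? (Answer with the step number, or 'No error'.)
Step 3

Step 3 is incorrect due to a sign flip.
The step shows: -(u**2 + 2*u)/(u + 1)**2
The correct value should be: (u**2 + 2*u)/(u + 1)**2

Explanation: The sign of the whole expression was flipped: the term (u**2 + 2*u)/(u + 1)**2 was incorrectly written as -(u**2 + 2*u)/(u + 1)**2
The later steps are derived from this incorrect expression, so the error originates in Step 3.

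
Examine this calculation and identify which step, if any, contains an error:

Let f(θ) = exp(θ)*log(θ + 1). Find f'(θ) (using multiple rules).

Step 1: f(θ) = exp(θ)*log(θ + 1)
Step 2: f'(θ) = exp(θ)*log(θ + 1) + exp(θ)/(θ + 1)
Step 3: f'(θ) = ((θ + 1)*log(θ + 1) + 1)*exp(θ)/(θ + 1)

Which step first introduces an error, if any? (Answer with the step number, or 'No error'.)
No error

All steps in this derivation are correct.
The final answer f'(θ) = ((θ + 1)*log(θ + 1) + 1)*exp(θ)/(θ + 1) is valid.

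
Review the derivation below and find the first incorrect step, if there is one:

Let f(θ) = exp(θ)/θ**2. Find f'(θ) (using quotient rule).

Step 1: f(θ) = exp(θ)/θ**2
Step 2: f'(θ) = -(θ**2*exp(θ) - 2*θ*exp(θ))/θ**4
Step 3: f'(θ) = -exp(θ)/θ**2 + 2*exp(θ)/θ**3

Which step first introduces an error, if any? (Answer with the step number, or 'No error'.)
Step 2

Step 2 is incorrect due to a sign flip.
The step shows: -(θ**2*exp(θ) - 2*θ*exp(θ))/θ**4
The correct value should be: (θ**2*exp(θ) - 2*θ*exp(θ))/θ**4

Explanation: The sign of the whole expression was flipped: the term (θ**2*exp(θ) - 2*θ*exp(θ))/θ**4 was incorrectly written as -(θ**2*exp(θ) - 2*θ*exp(θ))/θ**4
The later steps are derived from this incorrect expression, so the error originates in Step 2.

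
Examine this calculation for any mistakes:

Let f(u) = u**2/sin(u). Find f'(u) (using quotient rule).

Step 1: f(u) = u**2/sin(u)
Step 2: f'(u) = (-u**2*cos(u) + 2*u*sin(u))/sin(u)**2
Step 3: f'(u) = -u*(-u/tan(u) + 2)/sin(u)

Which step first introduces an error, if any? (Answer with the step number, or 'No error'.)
Step 3

Step 3 is incorrect due to a sign flip.
The step shows: -u*(-u/tan(u) + 2)/sin(u)
The correct value should be: u*(-u/tan(u) + 2)/sin(u)

Explanation: The sign of the whole expression was flipped: the term u*(-u/tan(u) + 2)/sin(u) was incorrectly written as -u*(-u/tan(u) + 2)/sin(u)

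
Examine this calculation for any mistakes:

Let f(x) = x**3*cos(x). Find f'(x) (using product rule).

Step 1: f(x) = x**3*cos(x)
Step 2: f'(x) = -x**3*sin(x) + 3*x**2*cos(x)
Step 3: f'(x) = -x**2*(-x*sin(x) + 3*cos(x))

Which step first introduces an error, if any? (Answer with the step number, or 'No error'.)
Step 3

Step 3 is incorrect due to a sign flip.
The step shows: -x**2*(-x*sin(x) + 3*cos(x))
The correct value should be: x**2*(-x*sin(x) + 3*cos(x))

Explanation: The sign of the whole expression was flipped: the term x**2*(-x*sin(x) + 3*cos(x)) was incorrectly written as -x**2*(-x*sin(x) + 3*cos(x))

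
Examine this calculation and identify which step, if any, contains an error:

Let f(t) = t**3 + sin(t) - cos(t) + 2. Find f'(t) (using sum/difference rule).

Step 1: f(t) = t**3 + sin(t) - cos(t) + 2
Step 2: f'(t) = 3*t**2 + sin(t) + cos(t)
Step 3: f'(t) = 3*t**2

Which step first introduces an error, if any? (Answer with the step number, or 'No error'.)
Step 3

Step 3 is incorrect due to a dropped term.
The step shows: 3*t**2
The correct value should be: 3*t**2 + sqrt(2)*sin(t + pi/4)

Explanation: A term was dropped: the term sqrt(2)*sin(t + pi/4) was incorrectly omitted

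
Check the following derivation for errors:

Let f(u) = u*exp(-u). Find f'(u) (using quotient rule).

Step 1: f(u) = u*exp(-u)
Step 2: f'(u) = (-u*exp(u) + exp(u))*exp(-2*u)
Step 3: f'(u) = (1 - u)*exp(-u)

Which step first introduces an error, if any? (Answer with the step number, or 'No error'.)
No error

All steps in this derivation are correct.
The final answer f'(u) = (1 - u)*exp(-u) is valid.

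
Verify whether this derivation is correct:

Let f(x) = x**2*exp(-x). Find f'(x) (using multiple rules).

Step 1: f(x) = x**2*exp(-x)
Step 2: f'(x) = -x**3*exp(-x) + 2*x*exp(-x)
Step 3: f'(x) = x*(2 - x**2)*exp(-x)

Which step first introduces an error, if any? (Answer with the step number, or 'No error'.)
Step 2

Step 2 is incorrect due to a wrong exponent.
The step shows: -x**3*exp(-x) + 2*x*exp(-x)
The correct value should be: -x**2*exp(-x) + 2*x*exp(-x)

Explanation: The exponent 2 on x was incorrectly written as 3: the term -x**2*exp(-x) was incorrectly written as -x**3*exp(-x)
The later steps are derived from this incorrect expression, so the error originates in Step 2.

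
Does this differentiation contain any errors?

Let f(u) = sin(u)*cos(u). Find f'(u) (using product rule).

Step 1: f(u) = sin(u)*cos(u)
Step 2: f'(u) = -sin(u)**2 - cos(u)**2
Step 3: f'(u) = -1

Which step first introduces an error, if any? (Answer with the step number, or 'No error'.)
Step 2

Step 2 is incorrect due to a sign flip.
The step shows: -sin(u)**2 - cos(u)**2
The correct value should be: -sin(u)**2 + cos(u)**2

Explanation: The sign of one term was flipped: the term cos(u)**2 was incorrectly written as -cos(u)**2
The later steps are derived from this incorrect expression, so the error originates in Step 2.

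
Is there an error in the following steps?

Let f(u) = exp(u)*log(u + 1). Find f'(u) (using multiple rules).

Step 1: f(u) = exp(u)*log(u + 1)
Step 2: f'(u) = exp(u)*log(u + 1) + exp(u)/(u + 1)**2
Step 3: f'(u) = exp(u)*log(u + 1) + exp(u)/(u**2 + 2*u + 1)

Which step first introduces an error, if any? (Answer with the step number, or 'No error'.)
Step 2

Step 2 is incorrect due to a wrong exponent.
The step shows: exp(u)*log(u + 1) + exp(u)/(u + 1)**2
The correct value should be: exp(u)*log(u + 1) + exp(u)/(u + 1)

Explanation: The exponent -1 on u + 1 was incorrectly written as -2: the term exp(u)/(u + 1) was incorrectly written as exp(u)/(u + 1)**2
The later steps are derived from this incorrect expression, so the error originates in Step 2.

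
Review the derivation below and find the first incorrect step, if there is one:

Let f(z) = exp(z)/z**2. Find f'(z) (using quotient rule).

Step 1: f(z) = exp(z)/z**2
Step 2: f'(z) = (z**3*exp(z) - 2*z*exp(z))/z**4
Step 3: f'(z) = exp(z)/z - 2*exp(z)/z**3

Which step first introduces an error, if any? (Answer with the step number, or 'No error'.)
Step 2

Step 2 is incorrect due to a wrong exponent.
The step shows: (z**3*exp(z) - 2*z*exp(z))/z**4
The correct value should be: (z**2*exp(z) - 2*z*exp(z))/z**4

Explanation: The exponent 2 on z was incorrectly written as 3: the term (z**2*exp(z) - 2*z*exp(z))/z**4 was incorrectly written as (z**3*exp(z) - 2*z*exp(z))/z**4
The later steps are derived from this incorrect expression, so the error originates in Step 2.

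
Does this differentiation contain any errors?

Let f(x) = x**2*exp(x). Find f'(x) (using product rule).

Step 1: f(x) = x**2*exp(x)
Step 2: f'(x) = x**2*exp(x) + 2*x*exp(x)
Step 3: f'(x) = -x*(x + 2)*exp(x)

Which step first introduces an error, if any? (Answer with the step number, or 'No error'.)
Step 3

Step 3 is incorrect due to a sign flip.
The step shows: -x*(x + 2)*exp(x)
The correct value should be: x*(x + 2)*exp(x)

Explanation: The sign of the whole expression was flipped: the term x*(x + 2)*exp(x) was incorrectly written as -x*(x + 2)*exp(x)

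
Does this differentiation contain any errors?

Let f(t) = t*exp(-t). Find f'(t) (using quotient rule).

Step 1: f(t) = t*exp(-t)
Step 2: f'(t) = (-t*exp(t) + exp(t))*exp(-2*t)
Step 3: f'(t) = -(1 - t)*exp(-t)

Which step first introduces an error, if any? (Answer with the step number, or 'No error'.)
Step 3

Step 3 is incorrect due to a sign flip.
The step shows: -(1 - t)*exp(-t)
The correct value should be: (1 - t)*exp(-t)

Explanation: The sign of the whole expression was flipped: the term (1 - t)*exp(-t) was incorrectly written as -(1 - t)*exp(-t)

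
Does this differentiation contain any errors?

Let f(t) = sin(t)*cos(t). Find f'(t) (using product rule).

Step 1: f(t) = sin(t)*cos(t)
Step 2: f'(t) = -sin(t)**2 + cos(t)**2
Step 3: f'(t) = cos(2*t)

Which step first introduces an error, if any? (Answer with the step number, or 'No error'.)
No error

All steps in this derivation are correct.
The final answer f'(t) = cos(2*t) is valid.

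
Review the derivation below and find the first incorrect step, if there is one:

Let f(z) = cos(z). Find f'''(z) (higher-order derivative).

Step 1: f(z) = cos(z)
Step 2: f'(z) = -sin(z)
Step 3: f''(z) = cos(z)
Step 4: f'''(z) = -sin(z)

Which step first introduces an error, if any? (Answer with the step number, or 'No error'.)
Step 3

Step 3 is incorrect due to a sign flip.
The step shows: cos(z)
The correct value should be: -cos(z)

Explanation: The sign of the whole expression was flipped: the term -cos(z) was incorrectly written as cos(z)
The later steps are derived from this incorrect expression, so the error originates in Step 3.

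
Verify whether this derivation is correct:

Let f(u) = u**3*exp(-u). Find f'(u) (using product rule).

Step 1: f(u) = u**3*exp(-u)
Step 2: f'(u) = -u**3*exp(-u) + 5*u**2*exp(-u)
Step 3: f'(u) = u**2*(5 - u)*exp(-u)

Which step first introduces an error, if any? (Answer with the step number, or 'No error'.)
Step 2

Step 2 is incorrect due to a wrong coefficient.
The step shows: -u**3*exp(-u) + 5*u**2*exp(-u)
The correct value should be: -u**3*exp(-u) + 3*u**2*exp(-u)

Explanation: The coefficient 3 was incorrectly written as 5: the term 3*u**2*exp(-u) was incorrectly written as 5*u**2*exp(-u)
The later steps are derived from this incorrect expression, so the error originates in Step 2.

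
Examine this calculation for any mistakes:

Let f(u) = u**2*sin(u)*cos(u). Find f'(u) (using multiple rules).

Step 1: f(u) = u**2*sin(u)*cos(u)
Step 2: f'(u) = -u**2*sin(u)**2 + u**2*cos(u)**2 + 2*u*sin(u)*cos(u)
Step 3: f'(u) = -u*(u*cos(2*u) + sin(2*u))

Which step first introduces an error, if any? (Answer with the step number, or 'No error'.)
Step 3

Step 3 is incorrect due to a sign flip.
The step shows: -u*(u*cos(2*u) + sin(2*u))
The correct value should be: u*(u*cos(2*u) + sin(2*u))

Explanation: The sign of the whole expression was flipped: the term u*(u*cos(2*u) + sin(2*u)) was incorrectly written as -u*(u*cos(2*u) + sin(2*u))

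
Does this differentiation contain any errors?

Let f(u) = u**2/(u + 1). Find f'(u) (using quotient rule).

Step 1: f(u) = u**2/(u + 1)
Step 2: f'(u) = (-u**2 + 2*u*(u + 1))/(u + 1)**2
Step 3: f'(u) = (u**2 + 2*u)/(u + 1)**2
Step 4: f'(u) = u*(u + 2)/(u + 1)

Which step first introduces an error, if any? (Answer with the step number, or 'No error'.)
Step 4

Step 4 is incorrect due to a wrong exponent.
The step shows: u*(u + 2)/(u + 1)
The correct value should be: u*(u + 2)/(u + 1)**2

Explanation: The exponent -2 on u + 1 was incorrectly written as -1: the term u*(u + 2)/(u + 1)**2 was incorrectly written as u*(u + 2)/(u + 1)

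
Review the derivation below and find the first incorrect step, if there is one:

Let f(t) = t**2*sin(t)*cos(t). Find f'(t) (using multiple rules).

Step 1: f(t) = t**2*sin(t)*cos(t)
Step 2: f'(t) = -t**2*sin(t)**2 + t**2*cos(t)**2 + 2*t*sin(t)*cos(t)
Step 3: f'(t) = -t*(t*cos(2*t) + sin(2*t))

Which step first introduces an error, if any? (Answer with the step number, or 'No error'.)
Step 3

Step 3 is incorrect due to a sign flip.
The step shows: -t*(t*cos(2*t) + sin(2*t))
The correct value should be: t*(t*cos(2*t) + sin(2*t))

Explanation: The sign of the whole expression was flipped: the term t*(t*cos(2*t) + sin(2*t)) was incorrectly written as -t*(t*cos(2*t) + sin(2*t))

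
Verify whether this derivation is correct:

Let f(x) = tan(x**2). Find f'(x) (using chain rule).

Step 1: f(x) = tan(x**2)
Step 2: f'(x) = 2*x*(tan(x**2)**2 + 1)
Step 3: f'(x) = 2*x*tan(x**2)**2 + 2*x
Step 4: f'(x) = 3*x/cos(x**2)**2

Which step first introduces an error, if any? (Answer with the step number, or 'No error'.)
Step 4

Step 4 is incorrect due to a wrong coefficient.
The step shows: 3*x/cos(x**2)**2
The correct value should be: 2*x/cos(x**2)**2

Explanation: The coefficient 2 was incorrectly written as 3: the term 2*x/cos(x**2)**2 was incorrectly written as 3*x/cos(x**2)**2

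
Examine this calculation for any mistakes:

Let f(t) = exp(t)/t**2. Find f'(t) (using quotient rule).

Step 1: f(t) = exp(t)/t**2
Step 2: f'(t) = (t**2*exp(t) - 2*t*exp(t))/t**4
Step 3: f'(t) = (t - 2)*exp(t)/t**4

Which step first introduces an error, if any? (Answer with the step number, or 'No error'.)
Step 3

Step 3 is incorrect due to a wrong exponent.
The step shows: (t - 2)*exp(t)/t**4
The correct value should be: (t - 2)*exp(t)/t**3

Explanation: The exponent -3 on t was incorrectly written as -4: the term (t - 2)*exp(t)/t**3 was incorrectly written as (t - 2)*exp(t)/t**4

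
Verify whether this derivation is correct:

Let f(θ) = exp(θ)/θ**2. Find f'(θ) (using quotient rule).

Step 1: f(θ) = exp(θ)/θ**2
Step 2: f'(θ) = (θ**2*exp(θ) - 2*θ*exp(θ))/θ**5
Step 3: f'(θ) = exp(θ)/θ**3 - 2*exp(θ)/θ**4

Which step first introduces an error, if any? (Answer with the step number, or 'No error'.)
Step 2

Step 2 is incorrect due to a wrong exponent.
The step shows: (θ**2*exp(θ) - 2*θ*exp(θ))/θ**5
The correct value should be: (θ**2*exp(θ) - 2*θ*exp(θ))/θ**4

Explanation: The exponent -4 on θ was incorrectly written as -5: the term (θ**2*exp(θ) - 2*θ*exp(θ))/θ**4 was incorrectly written as (θ**2*exp(θ) - 2*θ*exp(θ))/θ**5
The later steps are derived from this incorrect expression, so the error originates in Step 2.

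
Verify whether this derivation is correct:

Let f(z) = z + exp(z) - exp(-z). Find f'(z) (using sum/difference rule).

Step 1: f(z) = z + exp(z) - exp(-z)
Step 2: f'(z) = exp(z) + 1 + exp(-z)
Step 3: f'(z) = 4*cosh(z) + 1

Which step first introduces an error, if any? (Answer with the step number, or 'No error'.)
Step 3

Step 3 is incorrect due to a wrong coefficient.
The step shows: 4*cosh(z) + 1
The correct value should be: 2*cosh(z) + 1

Explanation: The coefficient 2 was incorrectly written as 4: the term 2*cosh(z) was incorrectly written as 4*cosh(z)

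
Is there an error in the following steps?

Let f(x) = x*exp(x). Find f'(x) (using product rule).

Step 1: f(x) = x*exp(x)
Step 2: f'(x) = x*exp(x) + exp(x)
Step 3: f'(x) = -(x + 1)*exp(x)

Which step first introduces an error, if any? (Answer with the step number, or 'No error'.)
Step 3

Step 3 is incorrect due to a sign flip.
The step shows: -(x + 1)*exp(x)
The correct value should be: (x + 1)*exp(x)

Explanation: The sign of the whole expression was flipped: the term (x + 1)*exp(x) was incorrectly written as -(x + 1)*exp(x)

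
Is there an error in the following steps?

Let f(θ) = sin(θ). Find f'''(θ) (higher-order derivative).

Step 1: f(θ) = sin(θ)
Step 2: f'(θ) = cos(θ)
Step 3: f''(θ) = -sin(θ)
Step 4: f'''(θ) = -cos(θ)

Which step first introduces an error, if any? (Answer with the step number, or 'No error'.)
No error

All steps in this derivation are correct.
The final answer f'''(θ) = -cos(θ) is valid.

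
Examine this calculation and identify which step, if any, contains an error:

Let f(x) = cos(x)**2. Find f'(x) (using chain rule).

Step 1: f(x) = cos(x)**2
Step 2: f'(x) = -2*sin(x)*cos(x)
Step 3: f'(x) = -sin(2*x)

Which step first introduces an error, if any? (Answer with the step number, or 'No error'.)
No error

All steps in this derivation are correct.
The final answer f'(x) = -sin(2*x) is valid.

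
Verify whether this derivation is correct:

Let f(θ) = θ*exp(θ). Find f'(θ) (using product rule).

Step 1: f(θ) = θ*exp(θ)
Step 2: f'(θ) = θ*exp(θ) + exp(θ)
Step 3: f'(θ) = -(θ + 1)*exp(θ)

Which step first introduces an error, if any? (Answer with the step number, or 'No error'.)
Step 3

Step 3 is incorrect due to a sign flip.
The step shows: -(θ + 1)*exp(θ)
The correct value should be: (θ + 1)*exp(θ)

Explanation: The sign of the whole expression was flipped: the term (θ + 1)*exp(θ) was incorrectly written as -(θ + 1)*exp(θ)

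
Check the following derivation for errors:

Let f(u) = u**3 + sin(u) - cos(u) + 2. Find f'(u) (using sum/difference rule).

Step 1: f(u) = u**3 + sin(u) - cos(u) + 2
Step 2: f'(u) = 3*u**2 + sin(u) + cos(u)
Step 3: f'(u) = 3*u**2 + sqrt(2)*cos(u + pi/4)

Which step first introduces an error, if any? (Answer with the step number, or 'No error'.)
Step 3

Step 3 is incorrect due to a wrong trig function.
The step shows: 3*u**2 + sqrt(2)*cos(u + pi/4)
The correct value should be: 3*u**2 + sqrt(2)*sin(u + pi/4)

Explanation: sin(u + pi/4) was incorrectly written as cos(u + pi/4): the term sqrt(2)*sin(u + pi/4) was incorrectly written as sqrt(2)*cos(u + pi/4)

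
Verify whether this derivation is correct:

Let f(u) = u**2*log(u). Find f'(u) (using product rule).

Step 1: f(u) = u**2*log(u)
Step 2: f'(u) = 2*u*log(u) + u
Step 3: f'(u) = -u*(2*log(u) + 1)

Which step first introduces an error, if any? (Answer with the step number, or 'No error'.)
Step 3

Step 3 is incorrect due to a sign flip.
The step shows: -u*(2*log(u) + 1)
The correct value should be: u*(2*log(u) + 1)

Explanation: The sign of the whole expression was flipped: the term u*(2*log(u) + 1) was incorrectly written as -u*(2*log(u) + 1)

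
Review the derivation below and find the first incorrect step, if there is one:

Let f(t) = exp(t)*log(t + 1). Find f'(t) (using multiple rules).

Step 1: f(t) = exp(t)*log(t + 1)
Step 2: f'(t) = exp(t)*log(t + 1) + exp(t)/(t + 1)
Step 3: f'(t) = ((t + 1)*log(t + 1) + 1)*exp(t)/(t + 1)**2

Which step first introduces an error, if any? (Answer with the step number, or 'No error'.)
Step 3

Step 3 is incorrect due to a wrong exponent.
The step shows: ((t + 1)*log(t + 1) + 1)*exp(t)/(t + 1)**2
The correct value should be: ((t + 1)*log(t + 1) + 1)*exp(t)/(t + 1)

Explanation: The exponent -1 on t + 1 was incorrectly written as -2: the term ((t + 1)*log(t + 1) + 1)*exp(t)/(t + 1) was incorrectly written as ((t + 1)*log(t + 1) + 1)*exp(t)/(t + 1)**2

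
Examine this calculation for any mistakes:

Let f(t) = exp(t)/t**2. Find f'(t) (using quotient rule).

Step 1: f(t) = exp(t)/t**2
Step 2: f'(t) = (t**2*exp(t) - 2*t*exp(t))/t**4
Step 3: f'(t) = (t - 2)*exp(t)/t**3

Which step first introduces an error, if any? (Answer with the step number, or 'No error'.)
No error

All steps in this derivation are correct.
The final answer f'(t) = (t - 2)*exp(t)/t**3 is valid.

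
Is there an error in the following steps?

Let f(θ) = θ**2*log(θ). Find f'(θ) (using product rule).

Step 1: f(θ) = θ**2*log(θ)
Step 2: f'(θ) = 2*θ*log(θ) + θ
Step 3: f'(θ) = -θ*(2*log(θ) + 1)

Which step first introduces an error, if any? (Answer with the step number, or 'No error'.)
Step 3

Step 3 is incorrect due to a sign flip.
The step shows: -θ*(2*log(θ) + 1)
The correct value should be: θ*(2*log(θ) + 1)

Explanation: The sign of the whole expression was flipped: the term θ*(2*log(θ) + 1) was incorrectly written as -θ*(2*log(θ) + 1)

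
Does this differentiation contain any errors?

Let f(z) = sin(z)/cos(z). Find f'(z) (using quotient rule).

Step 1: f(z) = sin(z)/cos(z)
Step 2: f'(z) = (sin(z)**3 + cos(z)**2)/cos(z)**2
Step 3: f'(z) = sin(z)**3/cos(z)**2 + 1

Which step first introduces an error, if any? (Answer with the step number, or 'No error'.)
Step 2

Step 2 is incorrect due to a wrong exponent.
The step shows: (sin(z)**3 + cos(z)**2)/cos(z)**2
The correct value should be: (sin(z)**2 + cos(z)**2)/cos(z)**2

Explanation: The exponent 2 on sin(z) was incorrectly written as 3: the term (sin(z)**2 + cos(z)**2)/cos(z)**2 was incorrectly written as (sin(z)**3 + cos(z)**2)/cos(z)**2
The later steps are derived from this incorrect expression, so the error originates in Step 2.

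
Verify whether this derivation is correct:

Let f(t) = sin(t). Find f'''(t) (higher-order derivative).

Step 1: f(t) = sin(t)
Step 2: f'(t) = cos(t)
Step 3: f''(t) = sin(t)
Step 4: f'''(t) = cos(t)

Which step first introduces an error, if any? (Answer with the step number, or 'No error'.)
Step 3

Step 3 is incorrect due to a sign flip.
The step shows: sin(t)
The correct value should be: -sin(t)

Explanation: The sign of the whole expression was flipped: the term -sin(t) was incorrectly written as sin(t)
The later steps are derived from this incorrect expression, so the error originates in Step 3.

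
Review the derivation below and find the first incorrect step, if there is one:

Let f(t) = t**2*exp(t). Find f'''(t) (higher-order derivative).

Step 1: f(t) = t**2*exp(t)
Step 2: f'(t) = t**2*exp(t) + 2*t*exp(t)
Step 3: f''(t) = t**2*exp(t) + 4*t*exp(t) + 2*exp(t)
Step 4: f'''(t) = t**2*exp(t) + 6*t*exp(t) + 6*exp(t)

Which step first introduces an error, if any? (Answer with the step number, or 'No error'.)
No error

All steps in this derivation are correct.
The final answer f'''(t) = t**2*exp(t) + 6*t*exp(t) + 6*exp(t) is valid.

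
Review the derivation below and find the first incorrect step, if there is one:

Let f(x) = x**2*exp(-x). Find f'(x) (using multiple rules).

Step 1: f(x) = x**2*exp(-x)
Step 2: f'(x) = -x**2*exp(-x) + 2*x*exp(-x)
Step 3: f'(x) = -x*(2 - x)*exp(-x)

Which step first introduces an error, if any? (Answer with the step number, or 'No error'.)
Step 3

Step 3 is incorrect due to a sign flip.
The step shows: -x*(2 - x)*exp(-x)
The correct value should be: x*(2 - x)*exp(-x)

Explanation: The sign of the whole expression was flipped: the term x*(2 - x)*exp(-x) was incorrectly written as -x*(2 - x)*exp(-x)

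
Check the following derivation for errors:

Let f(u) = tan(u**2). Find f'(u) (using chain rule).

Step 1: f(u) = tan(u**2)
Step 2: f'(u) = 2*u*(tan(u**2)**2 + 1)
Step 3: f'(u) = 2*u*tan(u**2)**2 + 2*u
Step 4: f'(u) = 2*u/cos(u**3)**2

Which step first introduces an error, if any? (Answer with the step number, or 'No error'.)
Step 4

Step 4 is incorrect due to a wrong exponent.
The step shows: 2*u/cos(u**3)**2
The correct value should be: 2*u/cos(u**2)**2

Explanation: The exponent 2 on u was incorrectly written as 3: the term 2*u/cos(u**2)**2 was incorrectly written as 2*u/cos(u**3)**2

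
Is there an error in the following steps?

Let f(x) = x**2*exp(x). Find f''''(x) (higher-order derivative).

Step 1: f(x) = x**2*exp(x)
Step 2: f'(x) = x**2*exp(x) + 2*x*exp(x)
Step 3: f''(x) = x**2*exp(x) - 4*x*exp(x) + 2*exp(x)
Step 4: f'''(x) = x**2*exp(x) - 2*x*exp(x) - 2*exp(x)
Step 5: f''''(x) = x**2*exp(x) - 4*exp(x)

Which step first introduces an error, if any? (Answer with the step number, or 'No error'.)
Step 3

Step 3 is incorrect due to a sign flip.
The step shows: x**2*exp(x) - 4*x*exp(x) + 2*exp(x)
The correct value should be: x**2*exp(x) + 4*x*exp(x) + 2*exp(x)

Explanation: The sign of one term was flipped: the term 4*x*exp(x) was incorrectly written as -4*x*exp(x)
The later steps are derived from this incorrect expression, so the error originates in Step 3.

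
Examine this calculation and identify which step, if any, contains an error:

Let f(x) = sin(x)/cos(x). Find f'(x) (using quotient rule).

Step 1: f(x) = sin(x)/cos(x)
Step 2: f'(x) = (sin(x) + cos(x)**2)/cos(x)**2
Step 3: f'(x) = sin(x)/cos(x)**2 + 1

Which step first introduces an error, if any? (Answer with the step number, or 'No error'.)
Step 2

Step 2 is incorrect due to a wrong exponent.
The step shows: (sin(x) + cos(x)**2)/cos(x)**2
The correct value should be: (sin(x)**2 + cos(x)**2)/cos(x)**2

Explanation: The exponent 2 on sin(x) was incorrectly written as 1: the term (sin(x)**2 + cos(x)**2)/cos(x)**2 was incorrectly written as (sin(x) + cos(x)**2)/cos(x)**2
The later steps are derived from this incorrect expression, so the error originates in Step 2.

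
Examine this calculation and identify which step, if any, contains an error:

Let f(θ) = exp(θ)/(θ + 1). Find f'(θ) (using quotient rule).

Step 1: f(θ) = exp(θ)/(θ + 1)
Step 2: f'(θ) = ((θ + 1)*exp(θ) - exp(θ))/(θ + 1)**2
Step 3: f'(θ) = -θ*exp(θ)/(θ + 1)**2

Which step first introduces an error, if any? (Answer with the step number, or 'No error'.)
Step 3

Step 3 is incorrect due to a sign flip.
The step shows: -θ*exp(θ)/(θ + 1)**2
The correct value should be: θ*exp(θ)/(θ + 1)**2

Explanation: The sign of the whole expression was flipped: the term θ*exp(θ)/(θ + 1)**2 was incorrectly written as -θ*exp(θ)/(θ + 1)**2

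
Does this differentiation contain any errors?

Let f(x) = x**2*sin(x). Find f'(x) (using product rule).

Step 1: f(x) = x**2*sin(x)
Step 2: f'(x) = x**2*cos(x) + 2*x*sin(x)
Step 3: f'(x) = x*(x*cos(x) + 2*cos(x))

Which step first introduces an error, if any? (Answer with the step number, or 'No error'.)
Step 3

Step 3 is incorrect due to a wrong trig function.
The step shows: x*(x*cos(x) + 2*cos(x))
The correct value should be: x*(x*cos(x) + 2*sin(x))

Explanation: sin(x) was incorrectly written as cos(x): the term x*(x*cos(x) + 2*sin(x)) was incorrectly written as x*(x*cos(x) + 2*cos(x))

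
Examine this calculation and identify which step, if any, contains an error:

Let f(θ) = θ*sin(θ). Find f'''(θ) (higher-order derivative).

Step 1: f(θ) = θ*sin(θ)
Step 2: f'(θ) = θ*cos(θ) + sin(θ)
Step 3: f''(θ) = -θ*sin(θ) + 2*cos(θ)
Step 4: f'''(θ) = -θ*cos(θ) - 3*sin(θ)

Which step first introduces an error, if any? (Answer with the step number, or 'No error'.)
No error

All steps in this derivation are correct.
The final answer f'''(θ) = -θ*cos(θ) - 3*sin(θ) is valid.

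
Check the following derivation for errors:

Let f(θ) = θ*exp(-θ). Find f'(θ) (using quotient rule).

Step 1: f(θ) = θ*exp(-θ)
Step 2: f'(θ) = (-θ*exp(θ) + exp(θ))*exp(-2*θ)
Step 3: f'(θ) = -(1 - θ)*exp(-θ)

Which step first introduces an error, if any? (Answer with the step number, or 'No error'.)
Step 3

Step 3 is incorrect due to a sign flip.
The step shows: -(1 - θ)*exp(-θ)
The correct value should be: (1 - θ)*exp(-θ)

Explanation: The sign of the whole expression was flipped: the term (1 - θ)*exp(-θ) was incorrectly written as -(1 - θ)*exp(-θ)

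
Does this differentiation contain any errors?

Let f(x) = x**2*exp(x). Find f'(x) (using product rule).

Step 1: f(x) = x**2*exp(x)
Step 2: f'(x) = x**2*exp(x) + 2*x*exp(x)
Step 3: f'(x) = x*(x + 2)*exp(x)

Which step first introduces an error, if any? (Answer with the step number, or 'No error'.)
No error

All steps in this derivation are correct.
The final answer f'(x) = x*(x + 2)*exp(x) is valid.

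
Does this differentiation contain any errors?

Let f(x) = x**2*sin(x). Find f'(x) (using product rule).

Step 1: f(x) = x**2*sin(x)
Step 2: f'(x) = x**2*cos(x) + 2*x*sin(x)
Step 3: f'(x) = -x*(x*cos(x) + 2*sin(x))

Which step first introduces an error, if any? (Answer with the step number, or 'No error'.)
Step 3

Step 3 is incorrect due to a sign flip.
The step shows: -x*(x*cos(x) + 2*sin(x))
The correct value should be: x*(x*cos(x) + 2*sin(x))

Explanation: The sign of the whole expression was flipped: the term x*(x*cos(x) + 2*sin(x)) was incorrectly written as -x*(x*cos(x) + 2*sin(x))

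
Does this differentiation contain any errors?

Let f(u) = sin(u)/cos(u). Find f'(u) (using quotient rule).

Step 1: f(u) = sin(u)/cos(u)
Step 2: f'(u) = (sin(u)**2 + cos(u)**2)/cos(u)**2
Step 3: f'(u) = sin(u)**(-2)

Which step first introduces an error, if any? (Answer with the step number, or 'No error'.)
Step 3

Step 3 is incorrect due to a wrong trig function.
The step shows: sin(u)**(-2)
The correct value should be: cos(u)**(-2)

Explanation: cos(u) was incorrectly written as sin(u): the term cos(u)**(-2) was incorrectly written as sin(u)**(-2)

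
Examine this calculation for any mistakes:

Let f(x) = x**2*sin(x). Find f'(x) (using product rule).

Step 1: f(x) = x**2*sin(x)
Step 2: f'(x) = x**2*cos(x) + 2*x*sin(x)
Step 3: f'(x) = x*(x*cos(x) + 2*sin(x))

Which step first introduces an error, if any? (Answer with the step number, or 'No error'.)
No error

All steps in this derivation are correct.
The final answer f'(x) = x*(x*cos(x) + 2*sin(x)) is valid.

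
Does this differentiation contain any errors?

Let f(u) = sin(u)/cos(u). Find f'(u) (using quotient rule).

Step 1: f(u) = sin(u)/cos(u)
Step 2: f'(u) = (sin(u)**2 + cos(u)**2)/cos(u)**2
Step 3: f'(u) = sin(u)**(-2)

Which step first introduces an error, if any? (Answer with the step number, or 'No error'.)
Step 3

Step 3 is incorrect due to a wrong trig function.
The step shows: sin(u)**(-2)
The correct value should be: cos(u)**(-2)

Explanation: cos(u) was incorrectly written as sin(u): the term cos(u)**(-2) was incorrectly written as sin(u)**(-2)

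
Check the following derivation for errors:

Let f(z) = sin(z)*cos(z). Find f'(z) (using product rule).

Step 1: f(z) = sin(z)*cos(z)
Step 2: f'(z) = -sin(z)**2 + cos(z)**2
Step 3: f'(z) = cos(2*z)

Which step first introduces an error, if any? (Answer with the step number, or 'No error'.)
No error

All steps in this derivation are correct.
The final answer f'(z) = cos(2*z) is valid.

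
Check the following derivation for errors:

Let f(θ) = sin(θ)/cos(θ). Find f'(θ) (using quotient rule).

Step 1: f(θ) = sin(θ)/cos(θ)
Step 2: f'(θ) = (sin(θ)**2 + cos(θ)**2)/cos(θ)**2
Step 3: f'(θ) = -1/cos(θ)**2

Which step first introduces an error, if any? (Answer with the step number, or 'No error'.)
Step 3

Step 3 is incorrect due to a sign flip.
The step shows: -1/cos(θ)**2
The correct value should be: cos(θ)**(-2)

Explanation: The sign of the whole expression was flipped: the term cos(θ)**(-2) was incorrectly written as -1/cos(θ)**2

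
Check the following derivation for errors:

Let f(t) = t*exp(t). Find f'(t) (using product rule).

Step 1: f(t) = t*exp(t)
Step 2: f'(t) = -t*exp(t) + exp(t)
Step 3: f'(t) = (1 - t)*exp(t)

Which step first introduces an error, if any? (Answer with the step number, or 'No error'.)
Step 2

Step 2 is incorrect due to a sign flip.
The step shows: -t*exp(t) + exp(t)
The correct value should be: t*exp(t) + exp(t)

Explanation: The sign of one term was flipped: the term t*exp(t) was incorrectly written as -t*exp(t)
The later steps are derived from this incorrect expression, so the error originates in Step 2.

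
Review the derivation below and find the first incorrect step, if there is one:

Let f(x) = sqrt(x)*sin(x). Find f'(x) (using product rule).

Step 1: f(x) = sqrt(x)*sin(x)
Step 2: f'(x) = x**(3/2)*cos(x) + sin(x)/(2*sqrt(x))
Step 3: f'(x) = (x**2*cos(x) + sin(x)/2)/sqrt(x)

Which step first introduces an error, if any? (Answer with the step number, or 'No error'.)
Step 2

Step 2 is incorrect due to a wrong exponent.
The step shows: x**(3/2)*cos(x) + sin(x)/(2*sqrt(x))
The correct value should be: sqrt(x)*cos(x) + sin(x)/(2*sqrt(x))

Explanation: The exponent 1/2 on x was incorrectly written as 3/2: the term sqrt(x)*cos(x) was incorrectly written as x**(3/2)*cos(x)
The later steps are derived from this incorrect expression, so the error originates in Step 2.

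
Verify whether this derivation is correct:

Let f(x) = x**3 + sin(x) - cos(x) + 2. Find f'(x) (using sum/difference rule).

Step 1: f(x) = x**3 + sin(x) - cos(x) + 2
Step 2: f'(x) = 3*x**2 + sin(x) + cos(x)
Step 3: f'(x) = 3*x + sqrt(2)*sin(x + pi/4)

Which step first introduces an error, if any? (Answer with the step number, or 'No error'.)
Step 3

Step 3 is incorrect due to a wrong exponent.
The step shows: 3*x + sqrt(2)*sin(x + pi/4)
The correct value should be: 3*x**2 + sqrt(2)*sin(x + pi/4)

Explanation: The exponent 2 on x was incorrectly written as 1: the term 3*x**2 was incorrectly written as 3*x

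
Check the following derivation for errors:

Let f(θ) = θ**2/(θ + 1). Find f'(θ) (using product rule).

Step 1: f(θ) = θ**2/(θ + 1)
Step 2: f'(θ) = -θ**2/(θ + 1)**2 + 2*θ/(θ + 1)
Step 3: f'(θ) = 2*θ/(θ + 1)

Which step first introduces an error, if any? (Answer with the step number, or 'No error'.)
Step 3

Step 3 is incorrect due to a dropped term.
The step shows: 2*θ/(θ + 1)
The correct value should be: -θ**2/(θ**2 + 2*θ + 1) + 2*θ/(θ + 1)

Explanation: A term was dropped: the term -θ**2/(θ**2 + 2*θ + 1) was incorrectly omitted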